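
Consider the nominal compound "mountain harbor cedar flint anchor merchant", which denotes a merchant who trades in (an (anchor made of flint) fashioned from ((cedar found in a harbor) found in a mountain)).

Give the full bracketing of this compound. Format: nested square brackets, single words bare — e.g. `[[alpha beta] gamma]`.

[[[mountain [harbor cedar]] [flint anchor]] merchant]

Overall it is a kind of merchant; the modifier is "mountain harbor cedar flint anchor".
Inside "mountain harbor cedar flint anchor": head "anchor" (specifically "flint anchor"), modifier "mountain harbor cedar".
Inside "mountain harbor cedar": head "cedar" (specifically "harbor cedar"), modifier "mountain".
Inside "harbor cedar": head "cedar", modifier "harbor".
Inside "flint anchor": head "anchor", modifier "flint".
Assembled: [[[mountain [harbor cedar]] [flint anchor]] merchant].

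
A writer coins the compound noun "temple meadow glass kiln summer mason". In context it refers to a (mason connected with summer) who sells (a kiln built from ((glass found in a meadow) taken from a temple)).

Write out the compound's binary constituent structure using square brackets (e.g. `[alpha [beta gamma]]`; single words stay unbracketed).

The outermost head in the paraphrase is "mason" (specifically "summer mason"), modified by "temple meadow glass kiln".
"temple meadow glass kiln" → head "kiln", modifier "temple meadow glass".
"temple meadow glass" → head "glass" (specifically "meadow glass"), modifier "temple".
"meadow glass" → head "glass", modifier "meadow".
"summer mason" → head "mason", modifier "summer".
So the structure is [[[temple [meadow glass]] kiln] [summer mason]].

[[[temple [meadow glass]] kiln] [summer mason]]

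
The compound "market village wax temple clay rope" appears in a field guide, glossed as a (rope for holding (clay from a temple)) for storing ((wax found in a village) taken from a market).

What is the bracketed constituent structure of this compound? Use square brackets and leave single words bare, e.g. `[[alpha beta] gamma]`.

[[market [village wax]] [[temple clay] rope]]

Whole compound: head "rope" (specifically "temple clay rope"), modifier "market village wax".
Inside "market village wax": head "wax" (specifically "village wax"), modifier "market".
Inside "village wax": head "wax", modifier "village".
Inside "temple clay rope": head "rope", modifier "temple clay".
Inside "temple clay": head "clay", modifier "temple".
Putting it together: [[market [village wax]] [[temple clay] rope]].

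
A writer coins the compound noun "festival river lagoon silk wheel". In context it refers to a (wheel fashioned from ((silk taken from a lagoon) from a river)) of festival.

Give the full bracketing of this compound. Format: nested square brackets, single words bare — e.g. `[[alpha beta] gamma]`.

Whole compound: head "wheel" (specifically "river lagoon silk wheel"), modifier "festival".
Inside "river lagoon silk wheel": head "wheel", modifier "river lagoon silk".
Inside "river lagoon silk": head "silk" (specifically "lagoon silk"), modifier "river".
Inside "lagoon silk": head "silk", modifier "lagoon".
So the structure is [festival [[river [lagoon silk]] wheel]].

[festival [[river [lagoon silk]] wheel]]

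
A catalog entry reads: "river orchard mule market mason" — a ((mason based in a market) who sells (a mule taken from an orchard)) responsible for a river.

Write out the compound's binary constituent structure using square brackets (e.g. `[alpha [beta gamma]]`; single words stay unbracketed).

[river [[orchard mule] [market mason]]]

The outermost head in the paraphrase is "mason" (specifically "orchard mule market mason"), modified by "river".
"orchard mule market mason" → head "mason" (specifically "market mason"), modifier "orchard mule".
"orchard mule" → head "mule", modifier "orchard".
"market mason" → head "mason", modifier "market".
Assembled: [river [[orchard mule] [market mason]]].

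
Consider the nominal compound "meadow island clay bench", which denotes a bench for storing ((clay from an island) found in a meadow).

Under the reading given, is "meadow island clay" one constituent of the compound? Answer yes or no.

The paraphrase groups the words so that "meadow island clay" is one unit: it corresponds to a single parenthesized sub-phrase.
The full structure is [[meadow [island clay]] bench], in which [meadow island clay] is a constituent.

yes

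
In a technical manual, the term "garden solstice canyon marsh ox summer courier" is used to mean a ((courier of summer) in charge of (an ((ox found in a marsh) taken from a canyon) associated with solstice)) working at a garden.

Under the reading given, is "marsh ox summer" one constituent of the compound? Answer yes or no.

no

The top-level split is [garden] [solstice canyon marsh ox summer courier]; the full structure is [garden [[solstice [canyon [marsh ox]]] [summer courier]]].
"marsh ox summer" straddles a constituent boundary, so it is not a single unit.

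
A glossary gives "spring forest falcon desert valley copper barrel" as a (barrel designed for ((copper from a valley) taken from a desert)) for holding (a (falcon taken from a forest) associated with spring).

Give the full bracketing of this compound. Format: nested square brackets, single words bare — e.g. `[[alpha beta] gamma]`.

Overall it is a kind of barrel (specifically "desert valley copper barrel"); the modifier is "spring forest falcon".
Within "spring forest falcon", the head is "falcon" (specifically "forest falcon") and the modifier is "spring".
Within "forest falcon", the head is "falcon" and the modifier is "forest".
Within "desert valley copper barrel", the head is "barrel" and the modifier is "desert valley copper".
Within "desert valley copper", the head is "copper" (specifically "valley copper") and the modifier is "desert".
Within "valley copper", the head is "copper" and the modifier is "valley".
Putting it together: [[spring [forest falcon]] [[desert [valley copper]] barrel]].

[[spring [forest falcon]] [[desert [valley copper]] barrel]]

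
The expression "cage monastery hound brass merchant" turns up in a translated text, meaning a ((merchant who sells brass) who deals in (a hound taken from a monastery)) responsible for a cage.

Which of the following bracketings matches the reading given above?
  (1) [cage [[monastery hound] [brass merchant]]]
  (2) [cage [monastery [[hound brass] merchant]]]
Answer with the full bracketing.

The paraphrase's head is the "merchant" part ("monastery hound brass merchant"); its modifier is "cage".
That top-level split, carried through the inner groups, gives [cage [[monastery hound] [brass merchant]]].

[cage [[monastery hound] [brass merchant]]]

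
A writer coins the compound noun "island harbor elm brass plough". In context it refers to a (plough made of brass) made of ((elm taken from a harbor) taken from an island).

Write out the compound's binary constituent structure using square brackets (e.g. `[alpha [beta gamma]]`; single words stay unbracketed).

At the top level: head "plough" (specifically "brass plough"); modifier "island harbor elm".
"island harbor elm" → head "elm" (specifically "harbor elm"), modifier "island".
"harbor elm" → head "elm", modifier "harbor".
"brass plough" → head "plough", modifier "brass".
Assembled: [[island [harbor elm]] [brass plough]].

[[island [harbor elm]] [brass plough]]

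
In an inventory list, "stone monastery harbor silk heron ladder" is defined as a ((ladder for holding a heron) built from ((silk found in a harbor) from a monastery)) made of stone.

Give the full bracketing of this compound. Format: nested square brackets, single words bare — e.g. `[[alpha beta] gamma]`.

The outermost head in the paraphrase is "ladder" (specifically "monastery harbor silk heron ladder"), modified by "stone".
Within "monastery harbor silk heron ladder", the head is "ladder" (specifically "heron ladder") and the modifier is "monastery harbor silk".
Within "monastery harbor silk", the head is "silk" (specifically "harbor silk") and the modifier is "monastery".
Within "harbor silk", the head is "silk" and the modifier is "harbor".
Within "heron ladder", the head is "ladder" and the modifier is "heron".
Putting it together: [stone [[monastery [harbor silk]] [heron ladder]]].

[stone [[monastery [harbor silk]] [heron ladder]]]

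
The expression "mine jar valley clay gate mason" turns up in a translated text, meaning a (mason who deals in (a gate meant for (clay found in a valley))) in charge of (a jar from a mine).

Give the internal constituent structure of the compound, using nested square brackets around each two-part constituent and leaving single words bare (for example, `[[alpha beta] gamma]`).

The outermost head in the paraphrase is "mason" (specifically "valley clay gate mason"), modified by "mine jar".
Inside "mine jar": head "jar", modifier "mine".
Inside "valley clay gate mason": head "mason", modifier "valley clay gate".
Inside "valley clay gate": head "gate", modifier "valley clay".
Inside "valley clay": head "clay", modifier "valley".
Assembled: [[mine jar] [[[valley clay] gate] mason]].

[[mine jar] [[[valley clay] gate] mason]]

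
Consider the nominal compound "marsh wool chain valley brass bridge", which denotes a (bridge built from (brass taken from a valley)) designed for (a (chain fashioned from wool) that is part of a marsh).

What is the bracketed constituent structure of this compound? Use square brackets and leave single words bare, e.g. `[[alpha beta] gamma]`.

The outermost head in the paraphrase is "bridge" (specifically "valley brass bridge"), modified by "marsh wool chain".
"marsh wool chain" → head "chain" (specifically "wool chain"), modifier "marsh".
"wool chain" → head "chain", modifier "wool".
"valley brass bridge" → head "bridge", modifier "valley brass".
"valley brass" → head "brass", modifier "valley".
So the structure is [[marsh [wool chain]] [[valley brass] bridge]].

[[marsh [wool chain]] [[valley brass] bridge]]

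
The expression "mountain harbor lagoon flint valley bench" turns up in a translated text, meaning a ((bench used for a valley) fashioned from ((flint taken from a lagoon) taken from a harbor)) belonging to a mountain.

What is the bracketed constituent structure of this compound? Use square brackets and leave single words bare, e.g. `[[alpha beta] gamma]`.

The outermost head in the paraphrase is "bench" (specifically "harbor lagoon flint valley bench"), modified by "mountain".
Within "harbor lagoon flint valley bench", the head is "bench" (specifically "valley bench") and the modifier is "harbor lagoon flint".
Within "harbor lagoon flint", the head is "flint" (specifically "lagoon flint") and the modifier is "harbor".
Within "lagoon flint", the head is "flint" and the modifier is "lagoon".
Within "valley bench", the head is "bench" and the modifier is "valley".
Assembled: [mountain [[harbor [lagoon flint]] [valley bench]]].

[mountain [[harbor [lagoon flint]] [valley bench]]]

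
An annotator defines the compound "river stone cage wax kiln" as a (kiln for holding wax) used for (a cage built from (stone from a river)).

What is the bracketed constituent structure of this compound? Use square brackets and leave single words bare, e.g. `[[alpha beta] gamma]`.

[[[river stone] cage] [wax kiln]]

The outermost head in the paraphrase is "kiln" (specifically "wax kiln"), modified by "river stone cage".
"river stone cage" → head "cage", modifier "river stone".
"river stone" → head "stone", modifier "river".
"wax kiln" → head "kiln", modifier "wax".
Putting it together: [[[river stone] cage] [wax kiln]].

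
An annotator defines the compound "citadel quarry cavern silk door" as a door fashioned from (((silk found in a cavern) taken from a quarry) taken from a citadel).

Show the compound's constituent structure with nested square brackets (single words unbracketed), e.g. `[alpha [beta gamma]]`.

Overall it is a kind of door; the modifier is "citadel quarry cavern silk".
Inside "citadel quarry cavern silk": head "silk" (specifically "quarry cavern silk"), modifier "citadel".
Inside "quarry cavern silk": head "silk" (specifically "cavern silk"), modifier "quarry".
Inside "cavern silk": head "silk", modifier "cavern".
So the structure is [[citadel [quarry [cavern silk]]] door].

[[citadel [quarry [cavern silk]]] door]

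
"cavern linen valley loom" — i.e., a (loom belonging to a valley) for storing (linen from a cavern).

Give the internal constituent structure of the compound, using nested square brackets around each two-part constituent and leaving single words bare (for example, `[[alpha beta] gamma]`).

At the top level: head "loom" (specifically "valley loom"); modifier "cavern linen".
Within "cavern linen", the head is "linen" and the modifier is "cavern".
Within "valley loom", the head is "loom" and the modifier is "valley".
Assembled: [[cavern linen] [valley loom]].

[[cavern linen] [valley loom]]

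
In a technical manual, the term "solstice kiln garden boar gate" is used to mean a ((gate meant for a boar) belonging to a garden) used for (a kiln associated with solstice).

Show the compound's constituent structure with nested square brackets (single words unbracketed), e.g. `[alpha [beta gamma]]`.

[[solstice kiln] [garden [boar gate]]]

At the top level: head "gate" (specifically "garden boar gate"); modifier "solstice kiln".
Inside "solstice kiln": head "kiln", modifier "solstice".
Inside "garden boar gate": head "gate" (specifically "boar gate"), modifier "garden".
Inside "boar gate": head "gate", modifier "boar".
Assembled: [[solstice kiln] [garden [boar gate]]].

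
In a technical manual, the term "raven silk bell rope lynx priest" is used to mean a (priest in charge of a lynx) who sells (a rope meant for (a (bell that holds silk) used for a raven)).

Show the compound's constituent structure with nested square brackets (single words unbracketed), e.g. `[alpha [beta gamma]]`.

Whole compound: head "priest" (specifically "lynx priest"), modifier "raven silk bell rope".
Inside "raven silk bell rope": head "rope", modifier "raven silk bell".
Inside "raven silk bell": head "bell" (specifically "silk bell"), modifier "raven".
Inside "silk bell": head "bell", modifier "silk".
Inside "lynx priest": head "priest", modifier "lynx".
So the structure is [[[raven [silk bell]] rope] [lynx priest]].

[[[raven [silk bell]] rope] [lynx priest]]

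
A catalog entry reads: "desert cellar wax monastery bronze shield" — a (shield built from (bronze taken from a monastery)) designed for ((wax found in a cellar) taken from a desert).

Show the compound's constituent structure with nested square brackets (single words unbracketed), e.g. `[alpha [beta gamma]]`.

Whole compound: head "shield" (specifically "monastery bronze shield"), modifier "desert cellar wax".
Within "desert cellar wax", the head is "wax" (specifically "cellar wax") and the modifier is "desert".
Within "cellar wax", the head is "wax" and the modifier is "cellar".
Within "monastery bronze shield", the head is "shield" and the modifier is "monastery bronze".
Within "monastery bronze", the head is "bronze" and the modifier is "monastery".
Putting it together: [[desert [cellar wax]] [[monastery bronze] shield]].

[[desert [cellar wax]] [[monastery bronze] shield]]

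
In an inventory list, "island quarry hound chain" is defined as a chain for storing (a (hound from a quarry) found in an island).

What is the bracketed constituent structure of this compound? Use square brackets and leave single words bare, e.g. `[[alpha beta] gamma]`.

Whole compound: head "chain", modifier "island quarry hound".
Within "island quarry hound", the head is "hound" (specifically "quarry hound") and the modifier is "island".
Within "quarry hound", the head is "hound" and the modifier is "quarry".
So the structure is [[island [quarry hound]] chain].

[[island [quarry hound]] chain]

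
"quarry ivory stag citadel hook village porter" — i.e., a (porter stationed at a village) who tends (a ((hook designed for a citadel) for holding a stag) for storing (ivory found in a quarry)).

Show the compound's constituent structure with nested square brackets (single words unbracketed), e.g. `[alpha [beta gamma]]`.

The outermost head in the paraphrase is "porter" (specifically "village porter"), modified by "quarry ivory stag citadel hook".
Within "quarry ivory stag citadel hook", the head is "hook" (specifically "stag citadel hook") and the modifier is "quarry ivory".
Within "quarry ivory", the head is "ivory" and the modifier is "quarry".
Within "stag citadel hook", the head is "hook" (specifically "citadel hook") and the modifier is "stag".
Within "citadel hook", the head is "hook" and the modifier is "citadel".
Within "village porter", the head is "porter" and the modifier is "village".
Assembled: [[[quarry ivory] [stag [citadel hook]]] [village porter]].

[[[quarry ivory] [stag [citadel hook]]] [village porter]]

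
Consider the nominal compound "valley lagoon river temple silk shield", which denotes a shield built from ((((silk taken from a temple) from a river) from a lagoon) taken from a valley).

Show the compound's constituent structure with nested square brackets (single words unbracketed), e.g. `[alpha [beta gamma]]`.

The outermost head in the paraphrase is "shield", modified by "valley lagoon river temple silk".
"valley lagoon river temple silk" → head "silk" (specifically "lagoon river temple silk"), modifier "valley".
"lagoon river temple silk" → head "silk" (specifically "river temple silk"), modifier "lagoon".
"river temple silk" → head "silk" (specifically "temple silk"), modifier "river".
"temple silk" → head "silk", modifier "temple".
Putting it together: [[valley [lagoon [river [temple silk]]]] shield].

[[valley [lagoon [river [temple silk]]]] shield]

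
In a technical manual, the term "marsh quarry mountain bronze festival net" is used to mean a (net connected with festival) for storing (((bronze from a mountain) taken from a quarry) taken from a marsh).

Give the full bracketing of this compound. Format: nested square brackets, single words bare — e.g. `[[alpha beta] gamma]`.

[[marsh [quarry [mountain bronze]]] [festival net]]

Whole compound: head "net" (specifically "festival net"), modifier "marsh quarry mountain bronze".
Within "marsh quarry mountain bronze", the head is "bronze" (specifically "quarry mountain bronze") and the modifier is "marsh".
Within "quarry mountain bronze", the head is "bronze" (specifically "mountain bronze") and the modifier is "quarry".
Within "mountain bronze", the head is "bronze" and the modifier is "mountain".
Within "festival net", the head is "net" and the modifier is "festival".
So the structure is [[marsh [quarry [mountain bronze]]] [festival net]].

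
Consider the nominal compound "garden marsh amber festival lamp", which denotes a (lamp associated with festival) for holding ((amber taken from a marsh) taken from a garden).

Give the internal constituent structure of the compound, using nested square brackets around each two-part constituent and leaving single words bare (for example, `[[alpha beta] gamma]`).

[[garden [marsh amber]] [festival lamp]]

Overall it is a kind of lamp (specifically "festival lamp"); the modifier is "garden marsh amber".
"garden marsh amber" → head "amber" (specifically "marsh amber"), modifier "garden".
"marsh amber" → head "amber", modifier "marsh".
"festival lamp" → head "lamp", modifier "festival".
Putting it together: [[garden [marsh amber]] [festival lamp]].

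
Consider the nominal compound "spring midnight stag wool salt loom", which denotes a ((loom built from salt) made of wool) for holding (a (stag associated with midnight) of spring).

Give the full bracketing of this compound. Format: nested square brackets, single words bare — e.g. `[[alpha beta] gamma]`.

[[spring [midnight stag]] [wool [salt loom]]]

The outermost head in the paraphrase is "loom" (specifically "wool salt loom"), modified by "spring midnight stag".
Inside "spring midnight stag": head "stag" (specifically "midnight stag"), modifier "spring".
Inside "midnight stag": head "stag", modifier "midnight".
Inside "wool salt loom": head "loom" (specifically "salt loom"), modifier "wool".
Inside "salt loom": head "loom", modifier "salt".
Putting it together: [[spring [midnight stag]] [wool [salt loom]]].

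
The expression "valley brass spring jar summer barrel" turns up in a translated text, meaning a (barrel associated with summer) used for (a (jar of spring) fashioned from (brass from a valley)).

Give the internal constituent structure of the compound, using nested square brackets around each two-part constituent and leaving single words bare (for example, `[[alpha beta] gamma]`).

[[[valley brass] [spring jar]] [summer barrel]]

At the top level: head "barrel" (specifically "summer barrel"); modifier "valley brass spring jar".
Inside "valley brass spring jar": head "jar" (specifically "spring jar"), modifier "valley brass".
Inside "valley brass": head "brass", modifier "valley".
Inside "spring jar": head "jar", modifier "spring".
Inside "summer barrel": head "barrel", modifier "summer".
Assembled: [[[valley brass] [spring jar]] [summer barrel]].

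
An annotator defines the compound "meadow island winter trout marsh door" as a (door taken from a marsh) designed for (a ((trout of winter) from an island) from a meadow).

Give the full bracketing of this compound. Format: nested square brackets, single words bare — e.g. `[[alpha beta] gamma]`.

Whole compound: head "door" (specifically "marsh door"), modifier "meadow island winter trout".
Inside "meadow island winter trout": head "trout" (specifically "island winter trout"), modifier "meadow".
Inside "island winter trout": head "trout" (specifically "winter trout"), modifier "island".
Inside "winter trout": head "trout", modifier "winter".
Inside "marsh door": head "door", modifier "marsh".
Putting it together: [[meadow [island [winter trout]]] [marsh door]].

[[meadow [island [winter trout]]] [marsh door]]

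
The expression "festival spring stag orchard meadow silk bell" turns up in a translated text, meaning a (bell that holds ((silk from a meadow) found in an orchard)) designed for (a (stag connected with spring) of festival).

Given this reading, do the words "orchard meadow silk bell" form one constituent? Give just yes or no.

The paraphrase groups the words so that "orchard meadow silk bell" is one unit: it corresponds to a single parenthesized sub-phrase.
The full structure is [[festival [spring stag]] [[orchard [meadow silk]] bell]], in which [orchard meadow silk bell] is a constituent.

yes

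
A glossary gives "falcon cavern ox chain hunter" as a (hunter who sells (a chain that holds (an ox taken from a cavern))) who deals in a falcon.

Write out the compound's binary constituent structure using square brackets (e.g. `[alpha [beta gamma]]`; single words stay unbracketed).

The outermost head in the paraphrase is "hunter" (specifically "cavern ox chain hunter"), modified by "falcon".
"cavern ox chain hunter" → head "hunter", modifier "cavern ox chain".
"cavern ox chain" → head "chain", modifier "cavern ox".
"cavern ox" → head "ox", modifier "cavern".
Putting it together: [falcon [[[cavern ox] chain] hunter]].

[falcon [[[cavern ox] chain] hunter]]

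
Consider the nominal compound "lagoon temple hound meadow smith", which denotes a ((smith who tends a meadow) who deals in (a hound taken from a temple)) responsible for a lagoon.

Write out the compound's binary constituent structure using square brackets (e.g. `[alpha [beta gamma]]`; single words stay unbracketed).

The outermost head in the paraphrase is "smith" (specifically "temple hound meadow smith"), modified by "lagoon".
Within "temple hound meadow smith", the head is "smith" (specifically "meadow smith") and the modifier is "temple hound".
Within "temple hound", the head is "hound" and the modifier is "temple".
Within "meadow smith", the head is "smith" and the modifier is "meadow".
So the structure is [lagoon [[temple hound] [meadow smith]]].

[lagoon [[temple hound] [meadow smith]]]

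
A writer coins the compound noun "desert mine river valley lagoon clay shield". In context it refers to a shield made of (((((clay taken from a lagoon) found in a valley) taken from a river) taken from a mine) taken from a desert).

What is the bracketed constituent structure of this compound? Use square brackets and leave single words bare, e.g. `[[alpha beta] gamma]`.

The outermost head in the paraphrase is "shield", modified by "desert mine river valley lagoon clay".
Inside "desert mine river valley lagoon clay": head "clay" (specifically "mine river valley lagoon clay"), modifier "desert".
Inside "mine river valley lagoon clay": head "clay" (specifically "river valley lagoon clay"), modifier "mine".
Inside "river valley lagoon clay": head "clay" (specifically "valley lagoon clay"), modifier "river".
Inside "valley lagoon clay": head "clay" (specifically "lagoon clay"), modifier "valley".
Inside "lagoon clay": head "clay", modifier "lagoon".
So the structure is [[desert [mine [river [valley [lagoon clay]]]]] shield].

[[desert [mine [river [valley [lagoon clay]]]]] shield]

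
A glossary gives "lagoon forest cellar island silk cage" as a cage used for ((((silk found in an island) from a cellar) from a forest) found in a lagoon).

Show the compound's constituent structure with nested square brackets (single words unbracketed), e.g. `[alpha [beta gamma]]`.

[[lagoon [forest [cellar [island silk]]]] cage]

Overall it is a kind of cage; the modifier is "lagoon forest cellar island silk".
Inside "lagoon forest cellar island silk": head "silk" (specifically "forest cellar island silk"), modifier "lagoon".
Inside "forest cellar island silk": head "silk" (specifically "cellar island silk"), modifier "forest".
Inside "cellar island silk": head "silk" (specifically "island silk"), modifier "cellar".
Inside "island silk": head "silk", modifier "island".
Putting it together: [[lagoon [forest [cellar [island silk]]]] cage].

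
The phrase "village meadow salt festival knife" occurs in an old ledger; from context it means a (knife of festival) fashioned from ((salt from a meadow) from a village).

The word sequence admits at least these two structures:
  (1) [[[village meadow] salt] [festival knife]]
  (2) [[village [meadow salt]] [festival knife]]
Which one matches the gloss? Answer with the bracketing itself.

The paraphrase's head is the "knife" part ("festival knife"); its modifier is "village meadow salt".
That top-level split, carried through the inner groups, gives [[village [meadow salt]] [festival knife]].

[[village [meadow salt]] [festival knife]]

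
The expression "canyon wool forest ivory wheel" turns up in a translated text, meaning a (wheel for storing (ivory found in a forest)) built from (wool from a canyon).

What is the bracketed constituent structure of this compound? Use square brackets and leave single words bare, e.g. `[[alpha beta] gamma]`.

[[canyon wool] [[forest ivory] wheel]]

The outermost head in the paraphrase is "wheel" (specifically "forest ivory wheel"), modified by "canyon wool".
"canyon wool" → head "wool", modifier "canyon".
"forest ivory wheel" → head "wheel", modifier "forest ivory".
"forest ivory" → head "ivory", modifier "forest".
So the structure is [[canyon wool] [[forest ivory] wheel]].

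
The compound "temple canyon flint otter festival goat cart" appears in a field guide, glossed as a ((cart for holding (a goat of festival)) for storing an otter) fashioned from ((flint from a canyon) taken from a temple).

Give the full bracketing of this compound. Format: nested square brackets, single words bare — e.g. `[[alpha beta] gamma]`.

[[temple [canyon flint]] [otter [[festival goat] cart]]]

Whole compound: head "cart" (specifically "otter festival goat cart"), modifier "temple canyon flint".
Within "temple canyon flint", the head is "flint" (specifically "canyon flint") and the modifier is "temple".
Within "canyon flint", the head is "flint" and the modifier is "canyon".
Within "otter festival goat cart", the head is "cart" (specifically "festival goat cart") and the modifier is "otter".
Within "festival goat cart", the head is "cart" and the modifier is "festival goat".
Within "festival goat", the head is "goat" and the modifier is "festival".
Putting it together: [[temple [canyon flint]] [otter [[festival goat] cart]]].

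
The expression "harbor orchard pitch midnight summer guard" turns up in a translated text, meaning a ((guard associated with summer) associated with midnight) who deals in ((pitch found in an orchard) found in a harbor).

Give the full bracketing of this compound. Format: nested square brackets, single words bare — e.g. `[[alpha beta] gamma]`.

[[harbor [orchard pitch]] [midnight [summer guard]]]

The outermost head in the paraphrase is "guard" (specifically "midnight summer guard"), modified by "harbor orchard pitch".
Inside "harbor orchard pitch": head "pitch" (specifically "orchard pitch"), modifier "harbor".
Inside "orchard pitch": head "pitch", modifier "orchard".
Inside "midnight summer guard": head "guard" (specifically "summer guard"), modifier "midnight".
Inside "summer guard": head "guard", modifier "summer".
Assembled: [[harbor [orchard pitch]] [midnight [summer guard]]].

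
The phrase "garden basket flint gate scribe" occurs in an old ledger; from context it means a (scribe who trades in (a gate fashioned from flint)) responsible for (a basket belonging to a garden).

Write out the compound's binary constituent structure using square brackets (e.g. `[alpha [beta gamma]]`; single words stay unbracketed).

[[garden basket] [[flint gate] scribe]]

Overall it is a kind of scribe (specifically "flint gate scribe"); the modifier is "garden basket".
Inside "garden basket": head "basket", modifier "garden".
Inside "flint gate scribe": head "scribe", modifier "flint gate".
Inside "flint gate": head "gate", modifier "flint".
Assembled: [[garden basket] [[flint gate] scribe]].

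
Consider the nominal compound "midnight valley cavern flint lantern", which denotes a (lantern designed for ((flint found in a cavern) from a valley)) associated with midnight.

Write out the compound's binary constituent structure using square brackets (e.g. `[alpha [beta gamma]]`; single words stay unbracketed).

At the top level: head "lantern" (specifically "valley cavern flint lantern"); modifier "midnight".
Within "valley cavern flint lantern", the head is "lantern" and the modifier is "valley cavern flint".
Within "valley cavern flint", the head is "flint" (specifically "cavern flint") and the modifier is "valley".
Within "cavern flint", the head is "flint" and the modifier is "cavern".
Assembled: [midnight [[valley [cavern flint]] lantern]].

[midnight [[valley [cavern flint]] lantern]]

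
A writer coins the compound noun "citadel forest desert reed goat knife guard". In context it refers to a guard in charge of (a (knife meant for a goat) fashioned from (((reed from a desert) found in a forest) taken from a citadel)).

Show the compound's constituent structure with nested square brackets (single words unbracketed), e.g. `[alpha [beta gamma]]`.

[[[citadel [forest [desert reed]]] [goat knife]] guard]

The outermost head in the paraphrase is "guard", modified by "citadel forest desert reed goat knife".
Inside "citadel forest desert reed goat knife": head "knife" (specifically "goat knife"), modifier "citadel forest desert reed".
Inside "citadel forest desert reed": head "reed" (specifically "forest desert reed"), modifier "citadel".
Inside "forest desert reed": head "reed" (specifically "desert reed"), modifier "forest".
Inside "desert reed": head "reed", modifier "desert".
Inside "goat knife": head "knife", modifier "goat".
So the structure is [[[citadel [forest [desert reed]]] [goat knife]] guard].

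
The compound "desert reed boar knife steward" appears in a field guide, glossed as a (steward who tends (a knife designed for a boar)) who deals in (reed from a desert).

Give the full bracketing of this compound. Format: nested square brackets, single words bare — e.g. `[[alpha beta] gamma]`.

Overall it is a kind of steward (specifically "boar knife steward"); the modifier is "desert reed".
Inside "desert reed": head "reed", modifier "desert".
Inside "boar knife steward": head "steward", modifier "boar knife".
Inside "boar knife": head "knife", modifier "boar".
Putting it together: [[desert reed] [[boar knife] steward]].

[[desert reed] [[boar knife] steward]]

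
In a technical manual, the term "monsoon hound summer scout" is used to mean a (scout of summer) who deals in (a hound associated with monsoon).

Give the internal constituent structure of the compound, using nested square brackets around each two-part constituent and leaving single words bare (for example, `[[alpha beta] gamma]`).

[[monsoon hound] [summer scout]]

Whole compound: head "scout" (specifically "summer scout"), modifier "monsoon hound".
"monsoon hound" → head "hound", modifier "monsoon".
"summer scout" → head "scout", modifier "summer".
Putting it together: [[monsoon hound] [summer scout]].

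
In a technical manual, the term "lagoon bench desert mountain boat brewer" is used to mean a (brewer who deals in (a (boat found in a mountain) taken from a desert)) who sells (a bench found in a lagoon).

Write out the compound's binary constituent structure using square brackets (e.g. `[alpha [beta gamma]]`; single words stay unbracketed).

[[lagoon bench] [[desert [mountain boat]] brewer]]

Overall it is a kind of brewer (specifically "desert mountain boat brewer"); the modifier is "lagoon bench".
Within "lagoon bench", the head is "bench" and the modifier is "lagoon".
Within "desert mountain boat brewer", the head is "brewer" and the modifier is "desert mountain boat".
Within "desert mountain boat", the head is "boat" (specifically "mountain boat") and the modifier is "desert".
Within "mountain boat", the head is "boat" and the modifier is "mountain".
Putting it together: [[lagoon bench] [[desert [mountain boat]] brewer]].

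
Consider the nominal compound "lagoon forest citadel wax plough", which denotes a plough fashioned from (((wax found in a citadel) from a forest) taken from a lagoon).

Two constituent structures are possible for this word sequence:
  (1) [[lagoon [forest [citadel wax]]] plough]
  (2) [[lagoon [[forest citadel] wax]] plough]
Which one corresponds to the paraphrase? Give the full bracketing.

The paraphrase's head is the "plough" part ("plough"); its modifier is "lagoon forest citadel wax".
That top-level split, carried through the inner groups, gives [[lagoon [forest [citadel wax]]] plough].

[[lagoon [forest [citadel wax]]] plough]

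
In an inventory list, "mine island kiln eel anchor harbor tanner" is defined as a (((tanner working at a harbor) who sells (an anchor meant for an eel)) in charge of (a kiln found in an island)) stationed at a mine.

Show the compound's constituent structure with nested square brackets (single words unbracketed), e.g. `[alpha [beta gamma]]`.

[mine [[island kiln] [[eel anchor] [harbor tanner]]]]

Overall it is a kind of tanner (specifically "island kiln eel anchor harbor tanner"); the modifier is "mine".
Within "island kiln eel anchor harbor tanner", the head is "tanner" (specifically "eel anchor harbor tanner") and the modifier is "island kiln".
Within "island kiln", the head is "kiln" and the modifier is "island".
Within "eel anchor harbor tanner", the head is "tanner" (specifically "harbor tanner") and the modifier is "eel anchor".
Within "eel anchor", the head is "anchor" and the modifier is "eel".
Within "harbor tanner", the head is "tanner" and the modifier is "harbor".
Putting it together: [mine [[island kiln] [[eel anchor] [harbor tanner]]]].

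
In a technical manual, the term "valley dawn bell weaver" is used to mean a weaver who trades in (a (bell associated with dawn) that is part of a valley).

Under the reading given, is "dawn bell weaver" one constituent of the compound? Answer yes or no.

no

The top-level split is [valley dawn bell] [weaver]; the full structure is [[valley [dawn bell]] weaver].
"dawn bell weaver" straddles a constituent boundary, so it is not a single unit.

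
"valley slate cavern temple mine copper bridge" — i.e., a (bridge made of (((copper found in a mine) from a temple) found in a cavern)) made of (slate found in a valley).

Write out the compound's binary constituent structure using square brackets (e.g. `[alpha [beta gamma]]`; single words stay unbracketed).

[[valley slate] [[cavern [temple [mine copper]]] bridge]]

At the top level: head "bridge" (specifically "cavern temple mine copper bridge"); modifier "valley slate".
Within "valley slate", the head is "slate" and the modifier is "valley".
Within "cavern temple mine copper bridge", the head is "bridge" and the modifier is "cavern temple mine copper".
Within "cavern temple mine copper", the head is "copper" (specifically "temple mine copper") and the modifier is "cavern".
Within "temple mine copper", the head is "copper" (specifically "mine copper") and the modifier is "temple".
Within "mine copper", the head is "copper" and the modifier is "mine".
So the structure is [[valley slate] [[cavern [temple [mine copper]]] bridge]].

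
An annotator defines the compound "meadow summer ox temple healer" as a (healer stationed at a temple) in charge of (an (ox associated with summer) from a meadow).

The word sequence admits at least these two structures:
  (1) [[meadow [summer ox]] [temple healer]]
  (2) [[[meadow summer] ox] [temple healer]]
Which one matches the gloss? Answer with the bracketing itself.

[[meadow [summer ox]] [temple healer]]

The paraphrase's head is the "healer" part ("temple healer"); its modifier is "meadow summer ox".
That top-level split, carried through the inner groups, gives [[meadow [summer ox]] [temple healer]].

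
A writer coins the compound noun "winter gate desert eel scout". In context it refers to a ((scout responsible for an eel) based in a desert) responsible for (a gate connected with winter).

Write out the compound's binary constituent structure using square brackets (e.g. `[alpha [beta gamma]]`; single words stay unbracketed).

[[winter gate] [desert [eel scout]]]

Overall it is a kind of scout (specifically "desert eel scout"); the modifier is "winter gate".
"winter gate" → head "gate", modifier "winter".
"desert eel scout" → head "scout" (specifically "eel scout"), modifier "desert".
"eel scout" → head "scout", modifier "eel".
Assembled: [[winter gate] [desert [eel scout]]].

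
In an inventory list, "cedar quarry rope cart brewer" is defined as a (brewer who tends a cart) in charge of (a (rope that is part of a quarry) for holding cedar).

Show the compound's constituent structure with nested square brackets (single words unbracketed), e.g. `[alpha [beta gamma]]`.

Whole compound: head "brewer" (specifically "cart brewer"), modifier "cedar quarry rope".
"cedar quarry rope" → head "rope" (specifically "quarry rope"), modifier "cedar".
"quarry rope" → head "rope", modifier "quarry".
"cart brewer" → head "brewer", modifier "cart".
Assembled: [[cedar [quarry rope]] [cart brewer]].

[[cedar [quarry rope]] [cart brewer]]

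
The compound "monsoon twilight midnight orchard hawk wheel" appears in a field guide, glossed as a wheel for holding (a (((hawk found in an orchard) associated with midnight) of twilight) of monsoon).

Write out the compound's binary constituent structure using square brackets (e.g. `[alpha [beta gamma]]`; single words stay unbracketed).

Overall it is a kind of wheel; the modifier is "monsoon twilight midnight orchard hawk".
Inside "monsoon twilight midnight orchard hawk": head "hawk" (specifically "twilight midnight orchard hawk"), modifier "monsoon".
Inside "twilight midnight orchard hawk": head "hawk" (specifically "midnight orchard hawk"), modifier "twilight".
Inside "midnight orchard hawk": head "hawk" (specifically "orchard hawk"), modifier "midnight".
Inside "orchard hawk": head "hawk", modifier "orchard".
Putting it together: [[monsoon [twilight [midnight [orchard hawk]]]] wheel].

[[monsoon [twilight [midnight [orchard hawk]]]] wheel]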